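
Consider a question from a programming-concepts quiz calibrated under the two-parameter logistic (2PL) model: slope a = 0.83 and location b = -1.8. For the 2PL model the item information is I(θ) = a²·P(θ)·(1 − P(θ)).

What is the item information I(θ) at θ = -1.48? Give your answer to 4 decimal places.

0.1692

P = 1/(1+e^{-0.2656}) = 0.5660
P(1−P) = 0.5660 × 0.4340 = 0.2456
I = a² × P(1−P) = 0.83² × 0.2456 = 0.16922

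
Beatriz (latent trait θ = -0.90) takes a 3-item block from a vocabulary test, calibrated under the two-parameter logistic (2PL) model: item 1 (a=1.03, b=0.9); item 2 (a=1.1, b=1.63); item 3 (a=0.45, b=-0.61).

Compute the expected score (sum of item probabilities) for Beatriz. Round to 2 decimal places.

0.66

P(θ) = 1 / (1 + exp(−a(θ − b)))
P_1 = 1/(1+e^{1.8540}) = 0.1354
P_2 = 1/(1+e^{2.7830}) = 0.0582
P_3 = 1/(1+e^{0.1305}) = 0.4674
E[score] = 0.1354 + 0.0582 + 0.4674 = 0.6611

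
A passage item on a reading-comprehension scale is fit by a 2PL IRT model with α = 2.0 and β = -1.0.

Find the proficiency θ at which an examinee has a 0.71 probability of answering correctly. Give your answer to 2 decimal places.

-0.55

P(θ) = 1 / (1 + exp(−α(θ − β)))
logit = ln(0.7100/0.2900) = 0.8954
θ = β + logit/(α) = -1.0 + 0.8954/2.0000 = -0.5523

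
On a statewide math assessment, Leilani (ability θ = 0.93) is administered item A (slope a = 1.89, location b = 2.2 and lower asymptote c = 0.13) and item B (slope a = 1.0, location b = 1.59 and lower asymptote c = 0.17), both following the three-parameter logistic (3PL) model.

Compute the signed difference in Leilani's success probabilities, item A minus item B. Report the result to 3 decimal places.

-0.250

P(θ) = c + (1 − c) · 1 / (1 + exp(−a(θ − b)))
P_A = 0.2023
P_B = 0.4528
P_A − P_B = -0.2505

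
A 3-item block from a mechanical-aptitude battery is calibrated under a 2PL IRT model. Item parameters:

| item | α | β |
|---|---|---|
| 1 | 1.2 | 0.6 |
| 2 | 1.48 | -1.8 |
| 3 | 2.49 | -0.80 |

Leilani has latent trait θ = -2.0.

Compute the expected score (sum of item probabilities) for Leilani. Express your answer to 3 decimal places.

0.517

P(θ) = 1 / (1 + exp(−α(θ − β)))
P_1 = 1/(1+e^{3.1200}) = 0.0423
P_2 = 1/(1+e^{0.2960}) = 0.4265
P_3 = 1/(1+e^{2.9880}) = 0.0480
E[score] = 0.0423 + 0.4265 + 0.0480 = 0.5168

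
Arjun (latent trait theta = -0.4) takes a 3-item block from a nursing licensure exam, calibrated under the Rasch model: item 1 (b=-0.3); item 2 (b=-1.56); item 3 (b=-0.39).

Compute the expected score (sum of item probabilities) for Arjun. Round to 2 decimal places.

P(theta) = 1 / (1 + exp(−(theta − b)))
P_1 = 1/(1+e^{0.1000}) = 0.4750
P_2 = 1/(1+e^{-1.1600}) = 0.7613
P_3 = 1/(1+e^{0.0100}) = 0.4975
E[score] = 0.4750 + 0.7613 + 0.4975 = 1.7339

1.73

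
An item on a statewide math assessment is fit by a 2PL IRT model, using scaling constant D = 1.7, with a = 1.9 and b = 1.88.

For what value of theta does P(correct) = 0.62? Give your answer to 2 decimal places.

2.03

P(theta) = 1 / (1 + exp(−D·a(theta − b)))
logit = ln(0.6200/0.3800) = 0.4895
theta = b + logit/(1.7·a) = 1.88 + 0.4895/3.2300 = 2.0316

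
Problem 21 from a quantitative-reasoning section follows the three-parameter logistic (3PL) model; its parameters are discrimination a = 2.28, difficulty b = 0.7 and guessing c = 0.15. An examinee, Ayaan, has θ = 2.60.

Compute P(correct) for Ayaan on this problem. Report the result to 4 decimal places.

P(θ) = c + (1 − c) · 1 / (1 + exp(−a(θ − b)))
Exponent: 2.28 × (2.60 − 0.7) = 4.3320
1/(1 + e^{-4.3320}) = 0.9870
P = 0.15 + 0.85 × 0.9870 = 0.9890

0.9890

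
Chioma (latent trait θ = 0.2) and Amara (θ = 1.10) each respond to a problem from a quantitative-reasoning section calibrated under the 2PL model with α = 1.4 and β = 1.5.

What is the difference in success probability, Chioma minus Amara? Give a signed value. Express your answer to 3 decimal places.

-0.224

P(θ) = 1 / (1 + exp(−α(θ − β)))
P(Chioma) = 0.1394  [exponent -1.8200]
P(Amara) = 0.3635  [exponent -0.5600]
Difference = 0.1394 − 0.3635 = -0.2241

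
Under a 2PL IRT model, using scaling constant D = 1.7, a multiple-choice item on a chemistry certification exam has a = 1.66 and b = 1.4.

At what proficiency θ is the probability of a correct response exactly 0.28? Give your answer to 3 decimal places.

1.065

P(θ) = 1 / (1 + exp(−D·a(θ − b)))
logit = ln(0.2800/0.7200) = -0.9445
θ = b + logit/(1.7·a) = 1.4 + (-0.9445)/2.8220 = 1.0653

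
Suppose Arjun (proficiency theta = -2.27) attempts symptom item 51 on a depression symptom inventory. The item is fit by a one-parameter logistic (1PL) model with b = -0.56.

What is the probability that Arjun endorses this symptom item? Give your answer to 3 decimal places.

P(theta) = 1 / (1 + exp(−(theta − b)))
Exponent: (-2.27 − (-0.56)) = -1.7100
1/(1 + e^{1.7100}) = 0.1532
P = 0.1532

0.153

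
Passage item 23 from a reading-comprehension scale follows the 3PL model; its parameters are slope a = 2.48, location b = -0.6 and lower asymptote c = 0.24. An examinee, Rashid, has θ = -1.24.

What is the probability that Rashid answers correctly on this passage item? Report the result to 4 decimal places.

0.3690

P(θ) = c + (1 − c) · 1 / (1 + exp(−a(θ − b)))
Exponent: 2.48 × (-1.24 − (-0.6)) = -1.5872
1/(1 + e^{1.5872}) = 0.1698
P = 0.24 + 0.76 × 0.1698 = 0.3690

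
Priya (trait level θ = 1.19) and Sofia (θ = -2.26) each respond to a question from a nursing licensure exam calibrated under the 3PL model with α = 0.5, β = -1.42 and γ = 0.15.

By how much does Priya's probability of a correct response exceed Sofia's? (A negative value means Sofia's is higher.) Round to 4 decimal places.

0.3316

P(θ) = γ + (1 − γ) · 1 / (1 + exp(−α(θ − β)))
P(Priya) = 0.8187  [exponent 1.3050]
P(Sofia) = 0.4870  [exponent -0.4200]
Difference = 0.8187 − 0.4870 = 0.3316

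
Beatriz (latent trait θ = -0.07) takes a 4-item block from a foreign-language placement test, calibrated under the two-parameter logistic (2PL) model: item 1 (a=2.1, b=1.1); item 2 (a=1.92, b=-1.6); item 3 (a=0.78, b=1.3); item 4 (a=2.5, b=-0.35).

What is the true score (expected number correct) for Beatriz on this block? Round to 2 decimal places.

P(θ) = 1 / (1 + exp(−a(θ − b)))
P_1 = 1/(1+e^{2.4570}) = 0.0789
P_2 = 1/(1+e^{-2.9376}) = 0.9497
P_3 = 1/(1+e^{1.0686}) = 0.2557
P_4 = 1/(1+e^{-0.7000}) = 0.6682
E[score] = 0.0789 + 0.9497 + 0.2557 + 0.6682 = 1.9525

1.95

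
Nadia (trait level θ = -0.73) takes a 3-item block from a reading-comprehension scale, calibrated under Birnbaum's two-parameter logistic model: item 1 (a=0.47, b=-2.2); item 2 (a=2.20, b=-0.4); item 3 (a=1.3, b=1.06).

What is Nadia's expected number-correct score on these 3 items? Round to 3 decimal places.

1.081

P(θ) = 1 / (1 + exp(−a(θ − b)))
P_1 = 1/(1+e^{-0.6909}) = 0.6662
P_2 = 1/(1+e^{0.7260}) = 0.3261
P_3 = 1/(1+e^{2.3270}) = 0.0889
E[score] = 0.6662 + 0.3261 + 0.0889 = 1.0812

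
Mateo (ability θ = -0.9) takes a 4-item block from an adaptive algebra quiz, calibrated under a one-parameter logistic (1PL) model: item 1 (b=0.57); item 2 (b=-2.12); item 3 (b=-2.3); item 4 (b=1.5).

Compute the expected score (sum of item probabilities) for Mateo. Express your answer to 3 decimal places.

P(θ) = 1 / (1 + exp(−(θ − b)))
P_1 = 1/(1+e^{1.4700}) = 0.1869
P_2 = 1/(1+e^{-1.2200}) = 0.7721
P_3 = 1/(1+e^{-1.4000}) = 0.8022
P_4 = 1/(1+e^{2.4000}) = 0.0832
E[score] = 0.1869 + 0.7721 + 0.8022 + 0.0832 = 1.8444

1.844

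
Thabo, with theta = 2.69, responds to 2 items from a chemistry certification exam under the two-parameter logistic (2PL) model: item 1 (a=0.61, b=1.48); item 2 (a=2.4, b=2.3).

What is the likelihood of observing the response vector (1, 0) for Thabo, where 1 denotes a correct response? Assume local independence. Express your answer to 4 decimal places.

P(theta) = 1 / (1 + exp(−a(theta − b)))
P_1 = 1/(1+e^{-0.7381}) = 0.6766
P_2 = 1/(1+e^{-0.9360}) = 0.7183
L = P_1 × (1−P_2) = 0.6766 × 0.2817 = 0.19060

0.1906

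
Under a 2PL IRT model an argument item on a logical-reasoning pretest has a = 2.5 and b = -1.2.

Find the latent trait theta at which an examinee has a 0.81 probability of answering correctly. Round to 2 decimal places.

P(theta) = 1 / (1 + exp(−a(theta − b)))
logit = ln(0.8100/0.1900) = 1.4500
theta = b + logit/(a) = -1.2 + 1.4500/2.5000 = -0.6200

-0.62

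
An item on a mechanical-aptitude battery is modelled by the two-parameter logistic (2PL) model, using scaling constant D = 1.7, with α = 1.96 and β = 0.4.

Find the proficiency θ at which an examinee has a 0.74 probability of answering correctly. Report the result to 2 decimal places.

P(θ) = 1 / (1 + exp(−D·α(θ − β)))
logit = ln(0.7400/0.2600) = 1.0460
θ = β + logit/(1.7·α) = 0.4 + 1.0460/3.3320 = 0.7139

0.71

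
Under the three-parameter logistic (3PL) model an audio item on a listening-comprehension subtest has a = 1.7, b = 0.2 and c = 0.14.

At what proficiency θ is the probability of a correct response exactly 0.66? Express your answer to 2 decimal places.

P(θ) = c + (1 − c) · 1 / (1 + exp(−a(θ − b)))
Remove guessing floor: (0.66 − 0.14)/(1 − 0.14) = 0.6047
logit = ln(0.6047/0.3953) = 0.4249
θ = b + logit/(a) = 0.2 + 0.4249/1.7000 = 0.4499

0.45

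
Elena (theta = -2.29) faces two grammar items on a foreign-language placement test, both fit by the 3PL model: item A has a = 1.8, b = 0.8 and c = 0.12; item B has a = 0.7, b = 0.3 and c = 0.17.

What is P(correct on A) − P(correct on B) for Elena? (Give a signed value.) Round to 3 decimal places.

P(theta) = c + (1 − c) · 1 / (1 + exp(−a(theta − b)))
P_A = 0.1234
P_B = 0.2864
P_A − P_B = -0.1631

-0.163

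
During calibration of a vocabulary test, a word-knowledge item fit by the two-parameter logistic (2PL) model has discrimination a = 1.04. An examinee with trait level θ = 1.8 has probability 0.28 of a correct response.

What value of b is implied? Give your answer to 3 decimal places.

2.708

P(θ) = 1 / (1 + exp(−a(θ − b)))
logit(0.28) = ln(0.28/0.72) = -0.9445
b = θ − logit/(a) = 1.8 − (-0.9445)/1.0400 = 2.7081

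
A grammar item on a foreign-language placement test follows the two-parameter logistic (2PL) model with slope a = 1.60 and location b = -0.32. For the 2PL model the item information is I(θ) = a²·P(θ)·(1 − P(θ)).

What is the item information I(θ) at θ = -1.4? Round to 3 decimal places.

P = 1/(1+e^{1.7280}) = 0.1508
P(1−P) = 0.1508 × 0.8492 = 0.1281
I = a² × P(1−P) = 1.60² × 0.1281 = 0.32791

0.328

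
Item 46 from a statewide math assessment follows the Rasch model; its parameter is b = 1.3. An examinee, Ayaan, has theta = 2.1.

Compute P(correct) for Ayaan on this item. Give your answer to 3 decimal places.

P(theta) = 1 / (1 + exp(−(theta − b)))
Exponent: (2.1 − 1.3) = 0.8000
1/(1 + e^{-0.8000}) = 0.6900
P = 0.6900

0.690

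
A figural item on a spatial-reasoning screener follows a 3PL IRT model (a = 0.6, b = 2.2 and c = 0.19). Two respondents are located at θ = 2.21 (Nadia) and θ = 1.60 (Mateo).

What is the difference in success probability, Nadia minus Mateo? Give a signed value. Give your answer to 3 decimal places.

0.073

P(θ) = c + (1 − c) · 1 / (1 + exp(−a(θ − b)))
P(Nadia) = 0.5962  [exponent 0.0060]
P(Mateo) = 0.5229  [exponent -0.3600]
Difference = 0.5962 − 0.5229 = 0.0733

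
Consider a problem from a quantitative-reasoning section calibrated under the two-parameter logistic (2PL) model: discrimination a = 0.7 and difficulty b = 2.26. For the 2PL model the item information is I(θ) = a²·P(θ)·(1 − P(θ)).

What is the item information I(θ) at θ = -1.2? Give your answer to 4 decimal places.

P = 1/(1+e^{2.4220}) = 0.0815
P(1−P) = 0.0815 × 0.9185 = 0.0749
I = a² × P(1−P) = 0.7² × 0.0749 = 0.03668

0.0367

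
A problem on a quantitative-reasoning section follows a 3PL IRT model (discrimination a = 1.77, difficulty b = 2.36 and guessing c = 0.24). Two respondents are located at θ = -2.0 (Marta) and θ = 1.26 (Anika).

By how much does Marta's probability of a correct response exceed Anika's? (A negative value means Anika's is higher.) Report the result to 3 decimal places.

P(θ) = c + (1 − c) · 1 / (1 + exp(−a(θ − b)))
P(Marta) = 0.2403  [exponent -7.7172]
P(Anika) = 0.3349  [exponent -1.9470]
Difference = 0.2403 − 0.3349 = -0.0946

-0.095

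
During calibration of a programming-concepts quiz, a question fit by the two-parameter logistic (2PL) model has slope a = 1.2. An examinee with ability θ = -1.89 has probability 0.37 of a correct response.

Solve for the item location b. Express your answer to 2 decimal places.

-1.45

P(θ) = 1 / (1 + exp(−a(θ − b)))
logit(0.37) = ln(0.37/0.63) = -0.5322
b = θ − logit/(a) = -1.89 − (-0.5322)/1.2000 = -1.4465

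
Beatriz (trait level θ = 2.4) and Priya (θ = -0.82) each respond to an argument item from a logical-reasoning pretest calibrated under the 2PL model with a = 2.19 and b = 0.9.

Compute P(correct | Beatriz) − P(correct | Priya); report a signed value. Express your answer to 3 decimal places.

P(θ) = 1 / (1 + exp(−a(θ − b)))
P(Beatriz) = 0.9639  [exponent 3.2850]
P(Priya) = 0.0226  [exponent -3.7668]
Difference = 0.9639 − 0.0226 = 0.9413

0.941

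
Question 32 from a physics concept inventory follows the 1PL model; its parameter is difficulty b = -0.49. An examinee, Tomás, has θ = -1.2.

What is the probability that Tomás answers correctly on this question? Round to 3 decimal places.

0.330

P(θ) = 1 / (1 + exp(−(θ − b)))
Exponent: (-1.2 − (-0.49)) = -0.7100
1/(1 + e^{0.7100}) = 0.3296
P = 0.3296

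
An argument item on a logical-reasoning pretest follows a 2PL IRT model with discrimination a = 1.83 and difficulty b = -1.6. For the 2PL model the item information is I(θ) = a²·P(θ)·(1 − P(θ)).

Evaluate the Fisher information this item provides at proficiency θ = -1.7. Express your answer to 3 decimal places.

P = 1/(1+e^{0.1830}) = 0.4544
P(1−P) = 0.4544 × 0.5456 = 0.2479
I = a² × P(1−P) = 1.83² × 0.2479 = 0.83025

0.830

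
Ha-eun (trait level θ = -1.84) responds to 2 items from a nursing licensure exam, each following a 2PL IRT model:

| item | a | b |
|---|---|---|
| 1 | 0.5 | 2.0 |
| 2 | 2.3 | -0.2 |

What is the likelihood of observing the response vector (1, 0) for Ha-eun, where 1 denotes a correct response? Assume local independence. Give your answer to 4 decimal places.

0.1250

P(θ) = 1 / (1 + exp(−a(θ − b)))
P_1 = 1/(1+e^{1.9200}) = 0.1279
P_2 = 1/(1+e^{3.7720}) = 0.0225
L = P_1 × (1−P_2) = 0.1279 × 0.9775 = 0.12499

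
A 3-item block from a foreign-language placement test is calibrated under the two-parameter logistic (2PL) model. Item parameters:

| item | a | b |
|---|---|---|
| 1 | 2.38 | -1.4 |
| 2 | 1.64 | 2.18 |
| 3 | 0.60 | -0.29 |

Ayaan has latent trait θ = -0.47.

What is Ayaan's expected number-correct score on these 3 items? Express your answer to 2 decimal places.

1.39

P(θ) = 1 / (1 + exp(−a(θ − b)))
P_1 = 1/(1+e^{-2.2134}) = 0.9014
P_2 = 1/(1+e^{4.3460}) = 0.0128
P_3 = 1/(1+e^{0.1080}) = 0.4730
E[score] = 0.9014 + 0.0128 + 0.4730 = 1.3873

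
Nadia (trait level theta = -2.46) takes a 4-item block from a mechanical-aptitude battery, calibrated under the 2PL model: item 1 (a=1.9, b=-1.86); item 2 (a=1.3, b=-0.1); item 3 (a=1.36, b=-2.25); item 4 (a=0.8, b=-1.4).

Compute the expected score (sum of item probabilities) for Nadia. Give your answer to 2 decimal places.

P(theta) = 1 / (1 + exp(−a(theta − b)))
P_1 = 1/(1+e^{1.1400}) = 0.2423
P_2 = 1/(1+e^{3.0680}) = 0.0444
P_3 = 1/(1+e^{0.2856}) = 0.4291
P_4 = 1/(1+e^{0.8480}) = 0.2999
E[score] = 0.2423 + 0.0444 + 0.4291 + 0.2999 = 1.0157

1.02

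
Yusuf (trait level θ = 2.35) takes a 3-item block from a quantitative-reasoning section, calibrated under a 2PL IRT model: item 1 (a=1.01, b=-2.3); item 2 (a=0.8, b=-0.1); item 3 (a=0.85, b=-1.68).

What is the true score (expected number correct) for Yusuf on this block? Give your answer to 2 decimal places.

2.84

P(θ) = 1 / (1 + exp(−a(θ − b)))
P_1 = 1/(1+e^{-4.6965}) = 0.9910
P_2 = 1/(1+e^{-1.9600}) = 0.8765
P_3 = 1/(1+e^{-3.4255}) = 0.9685
E[score] = 0.9910 + 0.8765 + 0.9685 = 2.8360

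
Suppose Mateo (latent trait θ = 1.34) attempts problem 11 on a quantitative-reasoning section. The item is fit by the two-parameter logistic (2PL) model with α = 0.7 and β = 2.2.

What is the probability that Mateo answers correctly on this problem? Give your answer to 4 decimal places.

0.3539

P(θ) = 1 / (1 + exp(−α(θ − β)))
Exponent: 0.7 × (1.34 − 2.2) = -0.6020
1/(1 + e^{0.6020}) = 0.3539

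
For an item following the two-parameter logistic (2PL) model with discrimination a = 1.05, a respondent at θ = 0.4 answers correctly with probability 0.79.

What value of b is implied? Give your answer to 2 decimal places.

-0.86

P(θ) = 1 / (1 + exp(−a(θ − b)))
logit(0.79) = ln(0.79/0.21) = 1.3249
b = θ − logit/(a) = 0.4 − 1.3249/1.0500 = -0.8618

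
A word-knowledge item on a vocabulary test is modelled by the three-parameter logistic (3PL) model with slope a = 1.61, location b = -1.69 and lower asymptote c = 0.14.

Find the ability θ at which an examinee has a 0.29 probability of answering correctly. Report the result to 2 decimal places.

-2.66

P(θ) = c + (1 − c) · 1 / (1 + exp(−a(θ − b)))
Remove guessing floor: (0.29 − 0.14)/(1 − 0.14) = 0.1744
logit = ln(0.1744/0.8256) = -1.5546
θ = b + logit/(a) = -1.69 + (-1.5546)/1.6100 = -2.6556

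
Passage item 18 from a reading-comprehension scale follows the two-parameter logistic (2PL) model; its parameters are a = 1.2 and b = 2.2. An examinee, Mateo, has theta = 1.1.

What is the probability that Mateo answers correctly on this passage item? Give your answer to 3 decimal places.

0.211

P(theta) = 1 / (1 + exp(−a(theta − b)))
Exponent: 1.2 × (1.1 − 2.2) = -1.3200
1/(1 + e^{1.3200}) = 0.2108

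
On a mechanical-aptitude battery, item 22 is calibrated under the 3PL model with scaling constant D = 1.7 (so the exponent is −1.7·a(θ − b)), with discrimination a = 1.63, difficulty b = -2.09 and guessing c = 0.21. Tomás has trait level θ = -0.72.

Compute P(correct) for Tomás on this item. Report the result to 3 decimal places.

0.983

P(θ) = c + (1 − c) · 1 / (1 + exp(−D·a(θ − b)))
Exponent: 1.7 × 1.63 × (-0.72 − (-2.09)) = 3.7963
1/(1 + e^{-3.7963}) = 0.9780
P = 0.21 + 0.79 × 0.9780 = 0.9827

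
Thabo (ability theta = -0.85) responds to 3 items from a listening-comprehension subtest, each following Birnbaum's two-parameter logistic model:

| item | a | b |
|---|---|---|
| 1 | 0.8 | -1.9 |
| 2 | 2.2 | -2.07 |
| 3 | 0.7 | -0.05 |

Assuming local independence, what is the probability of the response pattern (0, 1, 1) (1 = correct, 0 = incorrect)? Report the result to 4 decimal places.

0.1026

P(theta) = 1 / (1 + exp(−a(theta − b)))
P_1 = 1/(1+e^{-0.8400}) = 0.6985
P_2 = 1/(1+e^{-2.6840}) = 0.9361
P_3 = 1/(1+e^{0.5600}) = 0.3635
L = (1−P_1) × P_2 × P_3 = 0.3015 × 0.9361 × 0.3635 = 0.10261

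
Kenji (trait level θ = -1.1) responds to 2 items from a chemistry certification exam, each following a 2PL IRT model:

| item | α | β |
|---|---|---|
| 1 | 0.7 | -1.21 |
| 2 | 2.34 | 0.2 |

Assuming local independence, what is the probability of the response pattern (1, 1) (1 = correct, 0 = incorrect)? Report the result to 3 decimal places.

P(θ) = 1 / (1 + exp(−α(θ − β)))
P_1 = 1/(1+e^{-0.0770}) = 0.5192
P_2 = 1/(1+e^{3.0420}) = 0.0456
L = P_1 × P_2 = 0.5192 × 0.0456 = 0.02366

0.024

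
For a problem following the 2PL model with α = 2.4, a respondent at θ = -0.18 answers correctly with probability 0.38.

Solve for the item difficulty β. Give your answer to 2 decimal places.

P(θ) = 1 / (1 + exp(−α(θ − β)))
logit(0.38) = ln(0.38/0.62) = -0.4895
β = θ − logit/(α) = -0.18 − (-0.4895)/2.4000 = 0.0240

0.02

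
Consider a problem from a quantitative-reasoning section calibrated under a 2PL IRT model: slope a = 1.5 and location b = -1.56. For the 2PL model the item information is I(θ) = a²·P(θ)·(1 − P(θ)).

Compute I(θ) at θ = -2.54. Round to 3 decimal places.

P = 1/(1+e^{1.4700}) = 0.1869
P(1−P) = 0.1869 × 0.8131 = 0.1520
I = a² × P(1−P) = 1.5² × 0.1520 = 0.34199

0.342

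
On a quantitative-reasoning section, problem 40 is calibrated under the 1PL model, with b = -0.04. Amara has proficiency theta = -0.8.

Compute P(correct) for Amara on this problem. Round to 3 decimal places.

P(theta) = 1 / (1 + exp(−(theta − b)))
Exponent: (-0.8 − (-0.04)) = -0.7600
1/(1 + e^{0.7600}) = 0.3186
P = 0.3186

0.319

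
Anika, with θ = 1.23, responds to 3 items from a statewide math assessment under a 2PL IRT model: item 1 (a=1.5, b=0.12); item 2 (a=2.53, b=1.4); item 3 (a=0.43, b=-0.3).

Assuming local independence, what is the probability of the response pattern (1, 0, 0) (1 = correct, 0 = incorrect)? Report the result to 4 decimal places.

P(θ) = 1 / (1 + exp(−a(θ − b)))
P_1 = 1/(1+e^{-1.6650}) = 0.8409
P_2 = 1/(1+e^{0.4301}) = 0.3941
P_3 = 1/(1+e^{-0.6579}) = 0.6588
L = P_1 × (1−P_2) × (1−P_3) = 0.8409 × 0.6059 × 0.3412 = 0.17385

0.1738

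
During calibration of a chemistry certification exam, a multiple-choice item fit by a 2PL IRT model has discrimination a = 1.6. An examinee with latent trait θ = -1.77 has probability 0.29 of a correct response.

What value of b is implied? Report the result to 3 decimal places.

-1.210

P(θ) = 1 / (1 + exp(−a(θ − b)))
logit(0.29) = ln(0.29/0.71) = -0.8954
b = θ − logit/(a) = -1.77 − (-0.8954)/1.6000 = -1.2104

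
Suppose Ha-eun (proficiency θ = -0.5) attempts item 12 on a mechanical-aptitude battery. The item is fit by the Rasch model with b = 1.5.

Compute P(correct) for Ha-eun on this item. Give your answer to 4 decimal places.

0.1192

P(θ) = 1 / (1 + exp(−(θ − b)))
Exponent: (-0.5 − 1.5) = -2.0000
1/(1 + e^{2.0000}) = 0.1192
P = 0.1192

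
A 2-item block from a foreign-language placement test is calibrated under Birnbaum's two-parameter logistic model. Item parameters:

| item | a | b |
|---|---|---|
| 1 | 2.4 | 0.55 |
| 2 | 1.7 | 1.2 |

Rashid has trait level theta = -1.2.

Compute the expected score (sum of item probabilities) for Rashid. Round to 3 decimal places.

P(theta) = 1 / (1 + exp(−a(theta − b)))
P_1 = 1/(1+e^{4.2000}) = 0.0148
P_2 = 1/(1+e^{4.0800}) = 0.0166
E[score] = 0.0148 + 0.0166 = 0.0314

0.031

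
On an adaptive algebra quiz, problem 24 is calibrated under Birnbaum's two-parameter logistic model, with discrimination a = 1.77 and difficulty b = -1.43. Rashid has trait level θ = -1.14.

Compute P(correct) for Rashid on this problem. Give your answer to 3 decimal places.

P(θ) = 1 / (1 + exp(−a(θ − b)))
Exponent: 1.77 × (-1.14 − (-1.43)) = 0.5133
1/(1 + e^{-0.5133}) = 0.6256

0.626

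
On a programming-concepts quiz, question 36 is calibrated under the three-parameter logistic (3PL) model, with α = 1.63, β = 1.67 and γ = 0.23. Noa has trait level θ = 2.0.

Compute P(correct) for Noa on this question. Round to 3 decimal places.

P(θ) = γ + (1 − γ) · 1 / (1 + exp(−α(θ − β)))
Exponent: 1.63 × (2.0 − 1.67) = 0.5379
1/(1 + e^{-0.5379}) = 0.6313
P = 0.23 + 0.77 × 0.6313 = 0.7161

0.716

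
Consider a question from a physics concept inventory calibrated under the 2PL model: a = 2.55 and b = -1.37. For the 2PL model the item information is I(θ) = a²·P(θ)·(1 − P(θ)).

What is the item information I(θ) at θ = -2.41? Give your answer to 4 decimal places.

P = 1/(1+e^{2.6520}) = 0.0659
P(1−P) = 0.0659 × 0.9341 = 0.0615
I = a² × P(1−P) = 2.55² × 0.0615 = 0.40008

0.4001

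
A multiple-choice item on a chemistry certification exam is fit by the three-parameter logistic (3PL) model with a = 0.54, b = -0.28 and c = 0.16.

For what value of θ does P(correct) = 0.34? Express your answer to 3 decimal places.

P(θ) = c + (1 − c) · 1 / (1 + exp(−a(θ − b)))
Remove guessing floor: (0.34 − 0.16)/(1 − 0.16) = 0.2143
logit = ln(0.2143/0.7857) = -1.2993
θ = b + logit/(a) = -0.28 + (-1.2993)/0.5400 = -2.6861

-2.686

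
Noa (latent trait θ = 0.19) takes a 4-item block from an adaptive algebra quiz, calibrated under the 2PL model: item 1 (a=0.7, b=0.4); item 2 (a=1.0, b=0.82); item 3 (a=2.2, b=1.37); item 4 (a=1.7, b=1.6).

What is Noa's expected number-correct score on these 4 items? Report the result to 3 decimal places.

P(θ) = 1 / (1 + exp(−a(θ − b)))
P_1 = 1/(1+e^{0.1470}) = 0.4633
P_2 = 1/(1+e^{0.6300}) = 0.3475
P_3 = 1/(1+e^{2.5960}) = 0.0694
P_4 = 1/(1+e^{2.3970}) = 0.0834
E[score] = 0.4633 + 0.3475 + 0.0694 + 0.0834 = 0.9636

0.964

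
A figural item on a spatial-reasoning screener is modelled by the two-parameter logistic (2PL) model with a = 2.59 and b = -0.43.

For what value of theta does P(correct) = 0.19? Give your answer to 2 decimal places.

P(theta) = 1 / (1 + exp(−a(theta − b)))
logit = ln(0.1900/0.8100) = -1.4500
theta = b + logit/(a) = -0.43 + (-1.4500)/2.5900 = -0.9898

-0.99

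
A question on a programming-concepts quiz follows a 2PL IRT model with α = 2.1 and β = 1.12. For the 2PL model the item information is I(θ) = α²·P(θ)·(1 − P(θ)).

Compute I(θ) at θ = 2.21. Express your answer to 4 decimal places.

0.3685

P = 1/(1+e^{-2.2890}) = 0.9080
P(1−P) = 0.9080 × 0.0920 = 0.0836
I = α² × P(1−P) = 2.1² × 0.0836 = 0.36853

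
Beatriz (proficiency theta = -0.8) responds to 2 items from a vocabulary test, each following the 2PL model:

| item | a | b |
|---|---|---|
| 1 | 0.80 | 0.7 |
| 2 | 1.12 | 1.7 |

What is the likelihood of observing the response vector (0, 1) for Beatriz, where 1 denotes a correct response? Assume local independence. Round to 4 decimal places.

0.0441

P(theta) = 1 / (1 + exp(−a(theta − b)))
P_1 = 1/(1+e^{1.2000}) = 0.2315
P_2 = 1/(1+e^{2.8000}) = 0.0573
L = (1−P_1) × P_2 = 0.7685 × 0.0573 = 0.04406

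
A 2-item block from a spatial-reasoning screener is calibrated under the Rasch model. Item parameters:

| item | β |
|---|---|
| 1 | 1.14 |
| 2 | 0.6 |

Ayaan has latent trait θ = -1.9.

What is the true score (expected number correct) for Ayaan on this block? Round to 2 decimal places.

P(θ) = 1 / (1 + exp(−(θ − β)))
P_1 = 1/(1+e^{3.0400}) = 0.0457
P_2 = 1/(1+e^{2.5000}) = 0.0759
E[score] = 0.0457 + 0.0759 = 0.1215

0.12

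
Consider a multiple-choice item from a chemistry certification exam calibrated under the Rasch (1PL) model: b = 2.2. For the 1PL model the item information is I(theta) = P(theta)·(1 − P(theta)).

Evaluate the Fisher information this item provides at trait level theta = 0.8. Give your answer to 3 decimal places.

P = 1/(1+e^{1.4000}) = 0.1978
P(1−P) = 0.1978 × 0.8022 = 0.1587
I = P(1−P) = 0.15868

0.159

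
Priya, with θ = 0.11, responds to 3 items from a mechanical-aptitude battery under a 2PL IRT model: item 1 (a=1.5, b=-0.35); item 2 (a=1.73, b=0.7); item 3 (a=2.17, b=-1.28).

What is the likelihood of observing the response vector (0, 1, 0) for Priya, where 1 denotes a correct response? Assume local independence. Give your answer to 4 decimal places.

0.0041

P(θ) = 1 / (1 + exp(−a(θ − b)))
P_1 = 1/(1+e^{-0.6900}) = 0.6660
P_2 = 1/(1+e^{1.0207}) = 0.2649
P_3 = 1/(1+e^{-3.0163}) = 0.9533
L = (1−P_1) × P_2 × (1−P_3) = 0.3340 × 0.2649 × 0.0467 = 0.00413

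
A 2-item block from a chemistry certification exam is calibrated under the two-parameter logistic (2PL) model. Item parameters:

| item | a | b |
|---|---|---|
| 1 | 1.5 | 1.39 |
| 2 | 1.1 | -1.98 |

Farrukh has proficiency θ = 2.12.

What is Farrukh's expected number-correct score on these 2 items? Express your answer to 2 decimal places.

P(θ) = 1 / (1 + exp(−a(θ − b)))
P_1 = 1/(1+e^{-1.0950}) = 0.7493
P_2 = 1/(1+e^{-4.5100}) = 0.9891
E[score] = 0.7493 + 0.9891 = 1.7384

1.74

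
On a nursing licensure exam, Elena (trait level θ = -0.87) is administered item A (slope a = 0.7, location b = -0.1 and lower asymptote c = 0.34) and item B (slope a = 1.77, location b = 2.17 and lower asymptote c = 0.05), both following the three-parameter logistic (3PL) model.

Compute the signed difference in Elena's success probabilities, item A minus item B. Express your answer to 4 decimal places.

P(θ) = c + (1 − c) · 1 / (1 + exp(−a(θ − b)))
P_A = 0.5832
P_B = 0.0544
P_A − P_B = 0.5288

0.5288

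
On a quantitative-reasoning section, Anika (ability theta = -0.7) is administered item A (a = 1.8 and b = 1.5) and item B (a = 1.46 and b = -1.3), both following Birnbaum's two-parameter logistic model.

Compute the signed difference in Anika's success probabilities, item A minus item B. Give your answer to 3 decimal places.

P(theta) = 1 / (1 + exp(−a(theta − b)))
P_A = 0.0187
P_B = 0.7060
P_A − P_B = -0.6873

-0.687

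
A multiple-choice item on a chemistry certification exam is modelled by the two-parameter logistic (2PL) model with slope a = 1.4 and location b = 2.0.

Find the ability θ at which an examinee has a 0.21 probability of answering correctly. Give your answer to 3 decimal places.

1.054

P(θ) = 1 / (1 + exp(−a(θ − b)))
logit = ln(0.2100/0.7900) = -1.3249
θ = b + logit/(a) = 2.0 + (-1.3249)/1.4000 = 1.0536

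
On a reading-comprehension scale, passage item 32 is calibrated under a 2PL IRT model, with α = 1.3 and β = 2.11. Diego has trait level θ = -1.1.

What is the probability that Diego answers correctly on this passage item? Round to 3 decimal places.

0.015

P(θ) = 1 / (1 + exp(−α(θ − β)))
Exponent: 1.3 × (-1.1 − 2.11) = -4.1730
1/(1 + e^{4.1730}) = 0.0152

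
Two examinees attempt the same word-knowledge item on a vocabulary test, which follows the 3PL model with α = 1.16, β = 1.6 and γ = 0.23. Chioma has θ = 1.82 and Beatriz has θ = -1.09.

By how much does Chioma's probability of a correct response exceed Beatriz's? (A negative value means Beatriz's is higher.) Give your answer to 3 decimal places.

0.401

P(θ) = γ + (1 − γ) · 1 / (1 + exp(−α(θ − β)))
P(Chioma) = 0.6639  [exponent 0.2552]
P(Beatriz) = 0.2626  [exponent -3.1204]
Difference = 0.6639 − 0.2626 = 0.4013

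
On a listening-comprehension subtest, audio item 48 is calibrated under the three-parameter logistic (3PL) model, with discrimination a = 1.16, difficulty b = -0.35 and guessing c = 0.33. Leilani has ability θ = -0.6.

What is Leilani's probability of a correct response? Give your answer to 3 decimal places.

P(θ) = c + (1 − c) · 1 / (1 + exp(−a(θ − b)))
Exponent: 1.16 × (-0.6 − (-0.35)) = -0.2900
1/(1 + e^{0.2900}) = 0.4280
P = 0.33 + 0.67 × 0.4280 = 0.6168

0.617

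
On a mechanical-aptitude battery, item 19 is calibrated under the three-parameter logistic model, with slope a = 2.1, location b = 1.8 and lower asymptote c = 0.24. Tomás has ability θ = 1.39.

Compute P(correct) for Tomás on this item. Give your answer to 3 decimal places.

0.466

P(θ) = c + (1 − c) · 1 / (1 + exp(−a(θ − b)))
Exponent: 2.1 × (1.39 − 1.8) = -0.8610
1/(1 + e^{0.8610}) = 0.2971
P = 0.24 + 0.76 × 0.2971 = 0.4658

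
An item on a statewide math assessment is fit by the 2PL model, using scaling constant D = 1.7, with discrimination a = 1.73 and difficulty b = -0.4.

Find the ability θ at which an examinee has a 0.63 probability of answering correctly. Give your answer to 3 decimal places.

P(θ) = 1 / (1 + exp(−D·a(θ − b)))
logit = ln(0.6300/0.3700) = 0.5322
θ = b + logit/(1.7·a) = -0.4 + 0.5322/2.9410 = -0.2190

-0.219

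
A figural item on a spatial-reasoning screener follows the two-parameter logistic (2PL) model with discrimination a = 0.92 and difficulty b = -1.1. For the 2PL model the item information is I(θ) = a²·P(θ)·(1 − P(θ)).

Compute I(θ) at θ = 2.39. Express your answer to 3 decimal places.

0.032

P = 1/(1+e^{-3.2108}) = 0.9612
P(1−P) = 0.9612 × 0.0388 = 0.0373
I = a² × P(1−P) = 0.92² × 0.0373 = 0.03154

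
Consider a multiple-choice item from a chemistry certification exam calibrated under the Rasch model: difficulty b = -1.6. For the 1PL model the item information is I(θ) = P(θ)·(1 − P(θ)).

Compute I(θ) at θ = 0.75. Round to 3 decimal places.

P = 1/(1+e^{-2.3500}) = 0.9129
P(1−P) = 0.9129 × 0.0871 = 0.0795
I = P(1−P) = 0.07949

0.079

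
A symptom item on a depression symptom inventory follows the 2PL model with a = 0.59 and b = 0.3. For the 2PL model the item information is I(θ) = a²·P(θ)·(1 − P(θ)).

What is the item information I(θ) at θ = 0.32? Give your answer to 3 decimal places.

P = 1/(1+e^{-0.0118}) = 0.5029
P(1−P) = 0.5029 × 0.4971 = 0.2500
I = a² × P(1−P) = 0.59² × 0.2500 = 0.08702

0.087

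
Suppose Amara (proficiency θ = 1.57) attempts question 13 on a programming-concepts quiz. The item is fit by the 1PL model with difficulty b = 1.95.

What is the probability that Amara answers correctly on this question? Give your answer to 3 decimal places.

P(θ) = 1 / (1 + exp(−(θ − b)))
Exponent: (1.57 − 1.95) = -0.3800
1/(1 + e^{0.3800}) = 0.4061
P = 0.4061

0.406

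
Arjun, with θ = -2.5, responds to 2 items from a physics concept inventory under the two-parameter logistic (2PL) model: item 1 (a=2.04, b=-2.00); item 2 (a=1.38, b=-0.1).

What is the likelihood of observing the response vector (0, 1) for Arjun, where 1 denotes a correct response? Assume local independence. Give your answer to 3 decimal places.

P(θ) = 1 / (1 + exp(−a(θ − b)))
P_1 = 1/(1+e^{1.0200}) = 0.2650
P_2 = 1/(1+e^{3.3120}) = 0.0352
L = (1−P_1) × P_2 = 0.7350 × 0.0352 = 0.02584

0.026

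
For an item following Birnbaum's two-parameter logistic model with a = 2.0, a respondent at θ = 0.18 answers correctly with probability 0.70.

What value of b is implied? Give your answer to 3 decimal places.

P(θ) = 1 / (1 + exp(−a(θ − b)))
logit(0.70) = ln(0.70/0.30) = 0.8473
b = θ − logit/(a) = 0.18 − 0.8473/2.0000 = -0.2436

-0.244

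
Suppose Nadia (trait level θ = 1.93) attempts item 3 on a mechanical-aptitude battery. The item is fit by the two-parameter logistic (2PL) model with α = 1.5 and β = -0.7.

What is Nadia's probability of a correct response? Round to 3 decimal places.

P(θ) = 1 / (1 + exp(−α(θ − β)))
Exponent: 1.5 × (1.93 − (-0.7)) = 3.9450
1/(1 + e^{-3.9450}) = 0.9810

0.981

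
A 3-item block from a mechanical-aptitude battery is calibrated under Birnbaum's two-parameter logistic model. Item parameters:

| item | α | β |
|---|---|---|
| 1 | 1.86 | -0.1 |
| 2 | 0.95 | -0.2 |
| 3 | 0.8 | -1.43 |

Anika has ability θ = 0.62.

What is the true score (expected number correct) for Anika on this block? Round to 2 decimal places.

P(θ) = 1 / (1 + exp(−α(θ − β)))
P_1 = 1/(1+e^{-1.3392}) = 0.7924
P_2 = 1/(1+e^{-0.7790}) = 0.6855
P_3 = 1/(1+e^{-1.6400}) = 0.8375
E[score] = 0.7924 + 0.6855 + 0.8375 = 2.3154

2.32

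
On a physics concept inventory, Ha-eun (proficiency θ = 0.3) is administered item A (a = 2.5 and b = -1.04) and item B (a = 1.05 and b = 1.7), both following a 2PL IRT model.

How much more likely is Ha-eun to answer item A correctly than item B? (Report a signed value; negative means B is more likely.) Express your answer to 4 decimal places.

0.7792

P(θ) = 1 / (1 + exp(−a(θ − b)))
P_A = 0.9661
P_B = 0.1869
P_A − P_B = 0.7792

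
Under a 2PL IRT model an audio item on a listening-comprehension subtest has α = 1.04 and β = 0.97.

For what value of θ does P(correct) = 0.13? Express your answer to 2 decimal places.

-0.86

P(θ) = 1 / (1 + exp(−α(θ − β)))
logit = ln(0.1300/0.8700) = -1.9010
θ = β + logit/(α) = 0.97 + (-1.9010)/1.0400 = -0.8578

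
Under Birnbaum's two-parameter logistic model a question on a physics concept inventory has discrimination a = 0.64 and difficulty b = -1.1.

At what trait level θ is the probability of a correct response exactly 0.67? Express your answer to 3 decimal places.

P(θ) = 1 / (1 + exp(−a(θ − b)))
logit = ln(0.6700/0.3300) = 0.7082
θ = b + logit/(a) = -1.1 + 0.7082/0.6400 = 0.0065

0.007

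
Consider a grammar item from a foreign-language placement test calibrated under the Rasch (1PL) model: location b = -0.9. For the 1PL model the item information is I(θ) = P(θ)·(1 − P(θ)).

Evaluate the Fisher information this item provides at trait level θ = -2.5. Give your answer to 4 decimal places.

P = 1/(1+e^{1.6000}) = 0.1680
P(1−P) = 0.1680 × 0.8320 = 0.1398
I = P(1−P) = 0.13976

0.1398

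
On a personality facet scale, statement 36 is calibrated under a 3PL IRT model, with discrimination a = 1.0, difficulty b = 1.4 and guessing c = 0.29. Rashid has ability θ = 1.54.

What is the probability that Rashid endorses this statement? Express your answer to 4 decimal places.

0.6698

P(θ) = c + (1 − c) · 1 / (1 + exp(−a(θ − b)))
Exponent: 1.0 × (1.54 − 1.4) = 0.1400
1/(1 + e^{-0.1400}) = 0.5349
P = 0.29 + 0.71 × 0.5349 = 0.6698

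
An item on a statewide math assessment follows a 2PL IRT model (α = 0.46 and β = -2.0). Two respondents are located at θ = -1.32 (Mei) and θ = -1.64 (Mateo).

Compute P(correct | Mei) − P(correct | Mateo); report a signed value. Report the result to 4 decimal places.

P(θ) = 1 / (1 + exp(−α(θ − β)))
P(Mei) = 0.5776  [exponent 0.3128]
P(Mateo) = 0.5413  [exponent 0.1656]
Difference = 0.5776 − 0.5413 = 0.0363

0.0363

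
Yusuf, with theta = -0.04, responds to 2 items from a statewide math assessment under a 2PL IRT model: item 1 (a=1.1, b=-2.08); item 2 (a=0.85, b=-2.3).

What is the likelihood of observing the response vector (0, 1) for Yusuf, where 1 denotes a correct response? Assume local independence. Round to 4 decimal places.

P(theta) = 1 / (1 + exp(−a(theta − b)))
P_1 = 1/(1+e^{-2.2440}) = 0.9041
P_2 = 1/(1+e^{-1.9210}) = 0.8722
L = (1−P_1) × P_2 = 0.0959 × 0.8722 = 0.08362

0.0836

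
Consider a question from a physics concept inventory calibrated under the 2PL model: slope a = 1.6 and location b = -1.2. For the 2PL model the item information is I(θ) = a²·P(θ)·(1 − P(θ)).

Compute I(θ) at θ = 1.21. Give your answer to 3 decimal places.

P = 1/(1+e^{-3.8560}) = 0.9793
P(1−P) = 0.9793 × 0.0207 = 0.0203
I = a² × P(1−P) = 1.6² × 0.0203 = 0.05193

0.052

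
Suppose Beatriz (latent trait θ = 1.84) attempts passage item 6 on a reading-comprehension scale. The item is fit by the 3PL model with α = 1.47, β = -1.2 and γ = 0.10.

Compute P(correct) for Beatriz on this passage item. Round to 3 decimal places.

0.990

P(θ) = γ + (1 − γ) · 1 / (1 + exp(−α(θ − β)))
Exponent: 1.47 × (1.84 − (-1.2)) = 4.4688
1/(1 + e^{-4.4688}) = 0.9887
P = 0.10 + 0.90 × 0.9887 = 0.9898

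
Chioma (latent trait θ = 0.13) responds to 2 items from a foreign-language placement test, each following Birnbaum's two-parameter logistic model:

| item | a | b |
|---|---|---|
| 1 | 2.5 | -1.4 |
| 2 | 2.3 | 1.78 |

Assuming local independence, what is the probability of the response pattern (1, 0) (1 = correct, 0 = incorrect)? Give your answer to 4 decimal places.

0.9571

P(θ) = 1 / (1 + exp(−a(θ − b)))
P_1 = 1/(1+e^{-3.8250}) = 0.9786
P_2 = 1/(1+e^{3.7950}) = 0.0220
L = P_1 × (1−P_2) = 0.9786 × 0.9780 = 0.95713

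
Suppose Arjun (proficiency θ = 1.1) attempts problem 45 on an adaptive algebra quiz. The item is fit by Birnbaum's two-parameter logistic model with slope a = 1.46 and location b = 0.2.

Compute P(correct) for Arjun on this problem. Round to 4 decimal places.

P(θ) = 1 / (1 + exp(−a(θ − b)))
Exponent: 1.46 × (1.1 − 0.2) = 1.3140
1/(1 + e^{-1.3140}) = 0.7882

0.7882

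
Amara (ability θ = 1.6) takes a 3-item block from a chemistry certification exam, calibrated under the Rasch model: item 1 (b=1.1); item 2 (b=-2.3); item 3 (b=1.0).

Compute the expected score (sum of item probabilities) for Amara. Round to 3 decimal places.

2.248

P(θ) = 1 / (1 + exp(−(θ − b)))
P_1 = 1/(1+e^{-0.5000}) = 0.6225
P_2 = 1/(1+e^{-3.9000}) = 0.9802
P_3 = 1/(1+e^{-0.6000}) = 0.6457
E[score] = 0.6225 + 0.9802 + 0.6457 = 2.2483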